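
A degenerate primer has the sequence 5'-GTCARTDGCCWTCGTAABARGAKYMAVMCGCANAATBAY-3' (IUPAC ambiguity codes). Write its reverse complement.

5'-RTVATTNTGCGKBTKRMTCYTVTTACGAWGGCHAYTGAC-3'

Standard pairs A↔T, G↔C; ambiguity codes pair R↔Y, M↔K, W↔W, B↔V, D↔H, N↔N. Complement (CAGTYAHCGGWAGCATTVTYCTMRKTBKGCGTNTTAVTR), then reverse for 5'→3'.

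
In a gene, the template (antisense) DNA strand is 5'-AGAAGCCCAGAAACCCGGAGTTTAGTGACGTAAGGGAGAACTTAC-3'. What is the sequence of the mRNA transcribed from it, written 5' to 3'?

5'-GUAAGUUCUCCCUUACGUCACUAAACUCCGGGUUUCUGGGCUUCU-3'

RNA polymerase reads the template 3'→5' and synthesizes mRNA 5'→3' by base-pairing (A→U, T→A, G↔C). The complement of the template is TCTTCGGGTCTTTGGGCCTCAAATCACTGCATTCCCTCTTGAATG; antiparallel, so 5'→3' the coding strand is GTAAGTTCTCCCTTACGTCACTAAACTCCGGGTTTCTGGGCTTCT. Replace T with U for the mRNA.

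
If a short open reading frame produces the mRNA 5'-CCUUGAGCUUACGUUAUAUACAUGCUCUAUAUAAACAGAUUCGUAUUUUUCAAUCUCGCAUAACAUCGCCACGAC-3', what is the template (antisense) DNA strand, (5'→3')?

5'-GTCGTGGCGATGTTATGCGAGATTGAAAAATACGAATCTGTTTATATAGAGCATGTATATAACGTAAGCTCAAGG-3'

Replace U with T to get the coding DNA strand: CCTTGAGCTTACGTTATATACATGCTCTATATAAACAGATTCGTATTTTTCAATCTCGCATAACATCGCCACGAC. The template strand is its reverse complement (complement GGAACTCGAATGCAATATATGTACGAGATATATTTGTCTAAGCATAAAAAGTTAGAGCGTATTGTAGCGGTGCTG, then reverse).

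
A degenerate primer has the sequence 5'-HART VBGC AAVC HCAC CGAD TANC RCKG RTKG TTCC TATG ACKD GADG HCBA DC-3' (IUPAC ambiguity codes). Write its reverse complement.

Standard pairs A↔T, G↔C; ambiguity codes pair R↔Y, K↔M, B↔V, D↔H, N↔N. Complement (DTYABVCGTTBGDGTGGCTHATNGYGMCYAMCAAGGATACTGMHCTHCDGVTHG), then reverse for 5'→3'.

5′-GHTVGDCHTCHMGTCATAGGAACMAYCMGYGNTAHTCGGTGDGBTTGCVBAYTD-3′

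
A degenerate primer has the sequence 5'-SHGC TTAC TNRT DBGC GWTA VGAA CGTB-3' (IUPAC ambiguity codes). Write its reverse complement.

5'-VACGTTCBTAWCGCVHAYNAGTAAGCDS-3'

Standard pairs A↔T, G↔C; ambiguity codes pair R↔Y, W↔W, S↔S, B↔V, D↔H, N↔N. Complement (SDCGAATGANYAHVCGCWATBCTTGCAV), then reverse for 5'→3'.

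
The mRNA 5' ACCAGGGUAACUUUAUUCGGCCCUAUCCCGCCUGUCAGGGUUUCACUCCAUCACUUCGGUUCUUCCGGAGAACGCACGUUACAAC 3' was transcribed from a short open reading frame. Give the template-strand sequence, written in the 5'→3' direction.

5'-GTTGTAACGTGCGTTCTCCGGAAGAACCGAAGTGATGGAGTGAAACCCTGACAGGCGGGATAGGGCCGAATAAAGTTACCCTGGT-3'

Replace U with T to get the coding DNA strand: ACCAGGGTAACTTTATTCGGCCCTATCCCGCCTGTCAGGGTTTCACTCCATCACTTCGGTTCTTCCGGAGAACGCACGTTACAAC. The template strand is its reverse complement (complement TGGTCCCATTGAAATAAGCCGGGATAGGGCGGACAGTCCCAAAGTGAGGTAGTGAAGCCAAGAAGGCCTCTTGCGTGCAATGTTG, then reverse).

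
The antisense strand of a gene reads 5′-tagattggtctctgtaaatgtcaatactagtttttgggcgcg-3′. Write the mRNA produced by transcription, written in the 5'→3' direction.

5'-CGCGCCCAAAAACUAGUAUUGACAUUUACAGAGACCAAUCUA-3'

RNA polymerase reads the template 3'→5' and synthesizes mRNA 5'→3' by base-pairing (A→U, T→A, G↔C). The complement of the template is ATCTAACCAGAGACATTTACAGTTATGATCAAAAACCCGCGC; antiparallel, so 5'→3' the coding strand is CGCGCCCAAAAACTAGTATTGACATTTACAGAGACCAATCTA. Replace T with U for the mRNA.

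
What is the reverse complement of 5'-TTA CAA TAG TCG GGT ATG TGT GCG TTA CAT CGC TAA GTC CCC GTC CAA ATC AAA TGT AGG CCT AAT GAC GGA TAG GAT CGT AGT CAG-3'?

5'-CTGACTACGATCCTATCCGTCATTAGGCCTACATTTGATTTGGACGGGGACTTAGCGATGTAACGCACACATACCCGACTATTGTAA-3'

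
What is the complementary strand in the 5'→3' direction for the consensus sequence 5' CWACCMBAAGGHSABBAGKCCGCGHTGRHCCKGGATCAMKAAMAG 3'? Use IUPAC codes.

Standard pairs A↔T, G↔C; ambiguity codes pair R↔Y, M↔K, W↔W, S↔S, B↔V, H↔D. Complement (GWTGGKVTTCCDSTVVTCMGGCGCDACYDGGMCCTAGTKMTTKTC), then reverse for 5'→3'.

5'-CTKTTMKTGATCCMGGDYCADCGCGGMCTVVTSDCCTTVKGGTWG-3'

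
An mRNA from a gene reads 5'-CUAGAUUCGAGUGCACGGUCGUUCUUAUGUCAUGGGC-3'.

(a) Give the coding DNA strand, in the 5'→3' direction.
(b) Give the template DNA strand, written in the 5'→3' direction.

(a) 5'-CTAGATTCGAGTGCACGGTCGTTCTTATGTCATGGGC-3'
(b) 5′-GCCCATGACATAAGAACGACCGTGCACTCGAATCTAG-3′

(a) The coding strand matches the mRNA with U→T.
(b) The template strand is the reverse complement of the coding strand.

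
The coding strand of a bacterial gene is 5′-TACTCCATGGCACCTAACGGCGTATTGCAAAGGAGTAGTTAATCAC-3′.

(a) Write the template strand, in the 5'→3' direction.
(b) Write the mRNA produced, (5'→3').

(a) 5'-GTGATTAACTACTCCTTTGCAATACGCCGTTAGGTGCCATGGAGTA-3'
(b) 5'-UACUCCAUGGCACCUAACGGCGUAUUGCAAAGGAGUAGUUAAUCAC-3'

(a) The template strand is the reverse complement of the coding strand: complement ATGAGGTACCGTGGATTGCCGCATAACGTTTCCTCATCAATTAGTG, then reverse.
(b) mRNA matches the coding strand with T→U.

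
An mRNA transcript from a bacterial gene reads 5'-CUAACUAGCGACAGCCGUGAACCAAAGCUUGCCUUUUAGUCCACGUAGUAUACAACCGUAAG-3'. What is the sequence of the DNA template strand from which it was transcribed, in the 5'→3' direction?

Replace U with T to get the coding DNA strand: CTAACTAGCGACAGCCGTGAACCAAAGCTTGCCTTTTAGTCCACGTAGTATACAACCGTAAG. The template strand is its reverse complement (complement GATTGATCGCTGTCGGCACTTGGTTTCGAACGGAAAATCAGGTGCATCATATGTTGGCATTC, then reverse).

5'-CTTACGGTTGTATACTACGTGGACTAAAAGGCAAGCTTTGGTTCACGGCTGTCGCTAGTTAG-3'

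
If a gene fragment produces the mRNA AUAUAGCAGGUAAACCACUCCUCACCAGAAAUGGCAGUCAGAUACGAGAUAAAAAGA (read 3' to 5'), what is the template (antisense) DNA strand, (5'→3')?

5'-TATATCGTCCATTTGGTGAGGAGTGGTCTTTACCGTCAGTCTATGCTCTATTTTTCT-3'

Written 5'→3' the mRNA is AGAAAAAUAGAGCAUAGACUGACGGUAAAGACCACUCCUCACCAAAUGGACGAUAUA, so the coding DNA strand is AGAAAAATAGAGCATAGACTGACGGTAAAGACCACTCCTCACCAAATGGACGATATA. The template is its reverse complement.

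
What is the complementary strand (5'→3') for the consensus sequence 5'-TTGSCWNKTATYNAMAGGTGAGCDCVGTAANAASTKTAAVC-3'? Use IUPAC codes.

Standard pairs A↔T, G↔C; ambiguity codes pair Y↔R, M↔K, W↔W, S↔S, D↔H, V↔B, N↔N. Complement (AACSGWNMATARNTKTCCACTCGHGBCATTNTTSAMATTBG), then reverse for 5'→3'.

5'-GBTTAMASTTNTTACBGHGCTCACCTKTNRATAMNWGSCAA-3'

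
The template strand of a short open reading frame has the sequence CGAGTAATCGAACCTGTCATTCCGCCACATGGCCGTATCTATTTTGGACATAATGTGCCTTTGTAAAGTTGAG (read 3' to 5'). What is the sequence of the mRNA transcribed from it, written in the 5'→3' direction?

Reading the template 3'→5' as shown, RNA polymerase pairs each base (A→U, T→A, G↔C) to build mRNA 5'→3' directly.

5'-GCUCAUUAGCUUGGACAGUAAGGCGGUGUACCGGCAUAGAUAAAACCUGUAUUACACGGAAACAUUUCAACUC-3'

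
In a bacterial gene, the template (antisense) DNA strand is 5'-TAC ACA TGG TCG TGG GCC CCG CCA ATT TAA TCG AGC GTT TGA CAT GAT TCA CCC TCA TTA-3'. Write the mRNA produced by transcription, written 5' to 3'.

5'-UAAUGAGGGUGAAUCAUGUCAAACGCUCGAUUAAAUUGGCGGGGCCCACGACCAUGUGUA-3'

RNA polymerase reads the template 3'→5' and synthesizes mRNA 5'→3' by base-pairing (A→U, T→A, G↔C). The complement of the template is ATGTGTACCAGCACCCGGGGCGGTTAAATTAGCTCGCAAACTGTACTAAGTGGGAGTAAT; antiparallel, so 5'→3' the coding strand is TAATGAGGGTGAATCATGTCAAACGCTCGATTAAATTGGCGGGGCCCACGACCATGTGTA. Replace T with U for the mRNA.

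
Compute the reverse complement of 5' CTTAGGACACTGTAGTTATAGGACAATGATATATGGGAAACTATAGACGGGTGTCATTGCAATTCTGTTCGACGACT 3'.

5'-AGTCGTCGAACAGAATTGCAATGACACCCGTCTATAGTTTCCCATATATCATTGTCCTATAACTACAGTGTCCTAAG-3'

Reading the sequence 3'→5' and pairing each base (A↔T, G↔C) gives the reverse complement directly.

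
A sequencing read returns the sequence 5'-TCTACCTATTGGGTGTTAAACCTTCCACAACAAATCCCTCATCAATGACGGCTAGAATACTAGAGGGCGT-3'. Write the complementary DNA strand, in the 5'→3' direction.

5'-ACGCCCTCTAGTATTCTAGCCGTCATTGATGAGGGATTTGTTGTGGAAGGTTTAACACCCAATAGGTAGA-3'

Pairing A↔T and G↔C gives AGATGGATAACCCACAATTTGGAAGGTGTTGTTTAGGGAGTAGTTACTGCCGATCTTATGATCTCCCGCA, running 3'→5'. Reverse for the 5'→3' convention.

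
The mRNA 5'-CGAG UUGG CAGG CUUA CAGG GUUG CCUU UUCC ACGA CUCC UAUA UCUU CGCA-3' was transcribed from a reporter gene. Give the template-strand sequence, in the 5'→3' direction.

5'-TGCGAAGATATAGGAGTCGTGGAAAAGGCAACCCTGTAAGCCTGCCAACTCG-3'

Replace U with T to get the coding DNA strand: CGAGTTGGCAGGCTTACAGGGTTGCCTTTTCCACGACTCCTATATCTTCGCA. The template strand is its reverse complement (complement GCTCAACCGTCCGAATGTCCCAACGGAAAAGGTGCTGAGGATATAGAAGCGT, then reverse).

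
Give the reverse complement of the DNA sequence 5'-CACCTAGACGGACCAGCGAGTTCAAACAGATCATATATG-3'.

5'-CATATATGATCTGTTTGAACTCGCTGGTCCGTCTAGGTG-3'

Complement each base (A↔T, G↔C): GTGGATCTGCCTGGTCGCTCAAGTTTGTCTAGTATATAC. Then reverse.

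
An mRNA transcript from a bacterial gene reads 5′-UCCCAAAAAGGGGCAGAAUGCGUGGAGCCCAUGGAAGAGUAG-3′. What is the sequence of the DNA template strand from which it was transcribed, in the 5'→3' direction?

5'-CTACTCTTCCATGGGCTCCACGCATTCTGCCCCTTTTTGGGA-3'

Replace U with T to get the coding DNA strand: TCCCAAAAAGGGGCAGAATGCGTGGAGCCCATGGAAGAGTAG. The template strand is its reverse complement (complement AGGGTTTTTCCCCGTCTTACGCACCTCGGGTACCTTCTCATC, then reverse).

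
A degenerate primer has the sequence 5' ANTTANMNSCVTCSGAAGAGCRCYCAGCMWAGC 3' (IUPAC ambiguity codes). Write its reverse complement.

Standard pairs A↔T, G↔C; ambiguity codes pair R↔Y, M↔K, W↔W, S↔S, V↔B, N↔N. Complement (TNAATNKNSGBAGSCTTCTCGYGRGTCGKWTCG), then reverse for 5'→3'.

5'-GCTWKGCTGRGYGCTCTTCSGABGSNKNTAANT-3'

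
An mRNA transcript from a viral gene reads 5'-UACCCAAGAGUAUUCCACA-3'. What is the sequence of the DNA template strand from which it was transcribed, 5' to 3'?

5′-TGTGGAATACTCTTGGGTA-3′

Replace U with T to get the coding DNA strand: TACCCAAGAGTATTCCACA. The template strand is its reverse complement (complement ATGGGTTCTCATAAGGTGT, then reverse).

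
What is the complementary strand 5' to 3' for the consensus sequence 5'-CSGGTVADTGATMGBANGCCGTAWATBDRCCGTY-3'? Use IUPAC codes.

5'-RACGGYHVATWTACGGCNTVCKATCAHTBACCSG-3'

Standard pairs A↔T, G↔C; ambiguity codes pair R↔Y, M↔K, W↔W, S↔S, B↔V, D↔H, N↔N. Complement (GSCCABTHACTAKCVTNCGGCATWTAVHYGGCAR), then reverse for 5'→3'.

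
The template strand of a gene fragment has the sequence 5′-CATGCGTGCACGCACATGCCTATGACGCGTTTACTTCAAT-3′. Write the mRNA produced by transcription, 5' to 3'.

5'-AUUGAAGUAAACGCGUCAUAGGCAUGUGCGUGCACGCAUG-3'

The mRNA has the sequence of the coding strand (reverse complement of the template) with T→U. Reverse complement of CATGCGTGCACGCACATGCCTATGACGCGTTTACTTCAAT is ATTGAAGTAAACGCGTCATAGGCATGTGCGTGCACGCATG; then T→U.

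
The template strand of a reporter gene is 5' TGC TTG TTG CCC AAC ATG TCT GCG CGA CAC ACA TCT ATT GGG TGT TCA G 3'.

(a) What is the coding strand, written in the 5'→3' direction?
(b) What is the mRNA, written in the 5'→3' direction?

(a) The coding strand is the reverse complement of the template: complement ACGAACAACGGGTTGTACAGACGCGCTGTGTGTAGATAACCCACAAGTC, then reverse.
(b) mRNA has the coding-strand sequence with T→U.

(a) 5'-CTGAACACCCAATAGATGTGTGTCGCGCAGACATGTTGGGCAACAAGCA-3'
(b) 5'-CUGAACACCCAAUAGAUGUGUGUCGCGCAGACAUGUUGGGCAACAAGCA-3'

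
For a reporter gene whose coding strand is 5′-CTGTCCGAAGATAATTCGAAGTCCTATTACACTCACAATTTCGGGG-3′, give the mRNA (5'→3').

The mRNA is synthesized from the template strand, so it matches the coding strand with T replaced by U.

5′-CUGUCCGAAGAUAAUUCGAAGUCCUAUUACACUCACAAUUUCGGGG-3′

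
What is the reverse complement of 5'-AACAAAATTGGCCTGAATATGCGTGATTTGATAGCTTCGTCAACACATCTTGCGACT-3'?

Reading the sequence 3'→5' and pairing each base (A↔T, G↔C) gives the reverse complement directly.

5'-AGTCGCAAGATGTGTTGACGAAGCTATCAAATCACGCATATTCAGGCCAATTTTGTT-3'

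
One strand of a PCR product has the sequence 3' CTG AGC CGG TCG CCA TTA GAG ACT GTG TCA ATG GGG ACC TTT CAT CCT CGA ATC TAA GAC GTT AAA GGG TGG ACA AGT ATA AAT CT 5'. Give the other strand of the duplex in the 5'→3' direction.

5'-GACTCGGCCAGCGGTAATCTCTGACACAGTTACCCCTGGAAAGTAGGAGCTTAGATTCTGCAATTTCCCACCTGTTCATATTTAGA-3'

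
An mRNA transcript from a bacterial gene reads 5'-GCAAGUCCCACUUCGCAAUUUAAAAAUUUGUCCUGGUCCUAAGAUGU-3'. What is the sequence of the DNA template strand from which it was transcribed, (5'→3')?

Replace U with T to get the coding DNA strand: GCAAGTCCCACTTCGCAATTTAAAAATTTGTCCTGGTCCTAAGATGT. The template strand is its reverse complement (complement CGTTCAGGGTGAAGCGTTAAATTTTTAAACAGGACCAGGATTCTACA, then reverse).

5'-ACATCTTAGGACCAGGACAAATTTTTAAATTGCGAAGTGGGACTTGC-3'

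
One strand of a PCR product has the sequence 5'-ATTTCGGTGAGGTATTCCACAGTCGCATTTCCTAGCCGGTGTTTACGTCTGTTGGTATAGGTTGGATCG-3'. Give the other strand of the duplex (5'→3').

5'-CGATCCAACCTATACCAACAGACGTAAACACCGGCTAGGAAATGCGACTGTGGAATACCTCACCGAAAT-3'

The complement of ATTTCGGTGAGGTATTCCACAGTCGCATTTCCTAGCCGGTGTTTACGTCTGTTGGTATAGGTTGGATCG is TAAAGCCACTCCATAAGGTGTCAGCGTAAAGGATCGGCCACAAATGCAGACAACCATATCCAACCTAGC (A↔T, G↔C). DNA strands are antiparallel, so the complementary strand runs 3'→5'; reversing gives the 5'→3' form.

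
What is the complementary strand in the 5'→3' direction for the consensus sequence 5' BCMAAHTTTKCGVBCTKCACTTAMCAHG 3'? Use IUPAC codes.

Standard pairs A↔T, G↔C; ambiguity codes pair M↔K, B↔V, H↔D. Complement (VGKTTDAAAMGCBVGAMGTGAATKGTDC), then reverse for 5'→3'.

5'-CDTGKTAAGTGMAGVBCGMAAADTTKGV-3'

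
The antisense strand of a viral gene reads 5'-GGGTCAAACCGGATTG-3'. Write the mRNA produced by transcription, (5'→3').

The mRNA has the sequence of the coding strand (reverse complement of the template) with T→U. Reverse complement of GGGTCAAACCGGATTG is CAATCCGGTTTGACCC; then T→U.

5′-CAAUCCGGUUUGACCC-3′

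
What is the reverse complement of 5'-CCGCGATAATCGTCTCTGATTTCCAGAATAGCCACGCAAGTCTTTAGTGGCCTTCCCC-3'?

5'-GGGGAAGGCCACTAAAGACTTGCGTGGCTATTCTGGAAATCAGAGACGATTATCGCGG-3'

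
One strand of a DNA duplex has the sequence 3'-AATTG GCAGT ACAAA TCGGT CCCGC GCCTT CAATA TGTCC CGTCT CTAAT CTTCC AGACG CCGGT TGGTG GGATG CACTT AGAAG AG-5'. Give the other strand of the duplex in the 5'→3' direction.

The strand is given 3'→5', so its complement runs 5'→3' in the same left-to-right order: pair each base A↔T, G↔C.

5'-TTAACCGTCATGTTTAGCCAGGGCGCGGAAGTTATACAGGGCAGAGATTAGAAGGTCTGCGGCCAACCACCCTACGTGAATCTTCTC-3'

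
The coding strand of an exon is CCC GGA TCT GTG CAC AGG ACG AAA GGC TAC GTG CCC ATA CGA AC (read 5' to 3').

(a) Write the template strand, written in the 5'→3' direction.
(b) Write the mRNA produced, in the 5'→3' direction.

(a) 5'-GTTCGTATGGGCACGTAGCCTTTCGTCCTGTGCACAGATCCGGG-3'
(b) 5'-CCCGGAUCUGUGCACAGGACGAAAGGCUACGUGCCCAUACGAAC-3'

(a) The template strand is the reverse complement of the coding strand: complement GGGCCTAGACACGTGTCCTGCTTTCCGATGCACGGGTATGCTTG, then reverse.
(b) mRNA matches the coding strand with T→U.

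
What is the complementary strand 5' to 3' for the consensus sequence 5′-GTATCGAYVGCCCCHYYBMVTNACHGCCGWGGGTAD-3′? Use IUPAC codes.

5'-HTACCCWCGGCDGTNABKVRRDGGGGCBRTCGATAC-3'

Standard pairs A↔T, G↔C; ambiguity codes pair Y↔R, M↔K, W↔W, B↔V, D↔H, N↔N. Complement (CATAGCTRBCGGGGDRRVKBANTGDCGGCWCCCATH), then reverse for 5'→3'.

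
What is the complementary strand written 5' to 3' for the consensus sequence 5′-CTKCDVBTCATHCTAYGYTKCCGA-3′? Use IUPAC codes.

5'-TCGGMARCRTAGDATGAVBHGMAG-3'

Standard pairs A↔T, G↔C; ambiguity codes pair Y↔R, K↔M, B↔V, D↔H. Complement (GAMGHBVAGTADGATRCRAMGGCT), then reverse for 5'→3'.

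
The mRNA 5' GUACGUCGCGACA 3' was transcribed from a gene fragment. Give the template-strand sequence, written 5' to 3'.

5'-TGTCGCGACGTAC-3'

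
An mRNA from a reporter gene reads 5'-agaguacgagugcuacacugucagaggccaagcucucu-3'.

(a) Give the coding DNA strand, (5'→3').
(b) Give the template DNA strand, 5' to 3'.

(a) The coding strand matches the mRNA with U→T.
(b) The template strand is the reverse complement of the coding strand.

(a) 5′-AGAGTACGAGTGCTACACTGTCAGAGGCCAAGCTCTCT-3′
(b) 5'-AGAGAGCTTGGCCTCTGACAGTGTAGCACTCGTACTCT-3'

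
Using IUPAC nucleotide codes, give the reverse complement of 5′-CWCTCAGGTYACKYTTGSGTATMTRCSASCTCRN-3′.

5'-NYGAGSTSGYAKATACSCAARMGTRACCTGAGWG-3'

Standard pairs A↔T, G↔C; ambiguity codes pair R↔Y, M↔K, W↔W, S↔S, N↔N. Complement (GWGAGTCCARTGMRAACSCATAKAYGSTSGAGYN), then reverse for 5'→3'.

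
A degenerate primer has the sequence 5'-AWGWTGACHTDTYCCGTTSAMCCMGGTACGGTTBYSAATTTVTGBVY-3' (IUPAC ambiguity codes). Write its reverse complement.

Standard pairs A↔T, G↔C; ambiguity codes pair Y↔R, M↔K, W↔W, S↔S, B↔V, D↔H. Complement (TWCWACTGDAHARGGCAASTKGGKCCATGCCAAVRSTTAAABACVBR), then reverse for 5'→3'.

5'-RBVCABAAATTSRVAACCGTACCKGGKTSAACGGRAHADGTCAWCWT-3'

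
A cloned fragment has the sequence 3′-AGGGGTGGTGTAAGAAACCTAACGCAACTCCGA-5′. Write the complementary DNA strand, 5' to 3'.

5'-TCCCCACCACATTCTTTGGATTGCGTTGAGGCT-3'

The strand is given 3'→5', so its complement runs 5'→3' in the same left-to-right order: pair each base A↔T, G↔C.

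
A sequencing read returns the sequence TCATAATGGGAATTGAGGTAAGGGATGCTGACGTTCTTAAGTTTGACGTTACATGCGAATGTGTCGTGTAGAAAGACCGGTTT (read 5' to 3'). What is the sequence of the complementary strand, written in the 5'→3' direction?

The complement of TCATAATGGGAATTGAGGTAAGGGATGCTGACGTTCTTAAGTTTGACGTTACATGCGAATGTGTCGTGTAGAAAGACCGGTTT is AGTATTACCCTTAACTCCATTCCCTACGACTGCAAGAATTCAAACTGCAATGTACGCTTACACAGCACATCTTTCTGGCCAAA (A↔T, G↔C). DNA strands are antiparallel, so the complementary strand runs 3'→5'; reversing gives the 5'→3' form.

5'-AAACCGGTCTTTCTACACGACACATTCGCATGTAACGTCAAACTTAAGAACGTCAGCATCCCTTACCTCAATTCCCATTATGA-3'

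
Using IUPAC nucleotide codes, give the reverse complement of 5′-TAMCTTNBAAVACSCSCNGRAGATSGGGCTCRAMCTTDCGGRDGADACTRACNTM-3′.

Standard pairs A↔T, G↔C; ambiguity codes pair R↔Y, M↔K, S↔S, B↔V, D↔H, N↔N. Complement (ATKGAANVTTBTGSGSGNCYTCTASCCCGAGYTKGAAHGCCYHCTHTGAYTGNAK), then reverse for 5'→3'.

5'-KANGTYAGTHTCHYCCGHAAGKTYGAGCCCSATCTYCNGSGSGTBTTVNAAGKTA-3'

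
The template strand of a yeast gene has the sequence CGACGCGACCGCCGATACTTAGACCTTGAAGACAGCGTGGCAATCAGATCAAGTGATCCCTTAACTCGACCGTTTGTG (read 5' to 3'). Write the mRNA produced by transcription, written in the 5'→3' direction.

The mRNA has the sequence of the coding strand (reverse complement of the template) with T→U. Reverse complement of CGACGCGACCGCCGATACTTAGACCTTGAAGACAGCGTGGCAATCAGATCAAGTGATCCCTTAACTCGACCGTTTGTG is CACAAACGGTCGAGTTAAGGGATCACTTGATCTGATTGCCACGCTGTCTTCAAGGTCTAAGTATCGGCGGTCGCGTCG; then T→U.

5'-CACAAACGGUCGAGUUAAGGGAUCACUUGAUCUGAUUGCCACGCUGUCUUCAAGGUCUAAGUAUCGGCGGUCGCGUCG-3'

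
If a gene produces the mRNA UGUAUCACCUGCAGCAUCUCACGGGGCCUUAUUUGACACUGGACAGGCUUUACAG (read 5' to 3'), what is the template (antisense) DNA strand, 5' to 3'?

Replace U with T to get the coding DNA strand: TGTATCACCTGCAGCATCTCACGGGGCCTTATTTGACACTGGACAGGCTTTACAG. The template strand is its reverse complement (complement ACATAGTGGACGTCGTAGAGTGCCCCGGAATAAACTGTGACCTGTCCGAAATGTC, then reverse).

5′-CTGTAAAGCCTGTCCAGTGTCAAATAAGGCCCCGTGAGATGCTGCAGGTGATACA-3′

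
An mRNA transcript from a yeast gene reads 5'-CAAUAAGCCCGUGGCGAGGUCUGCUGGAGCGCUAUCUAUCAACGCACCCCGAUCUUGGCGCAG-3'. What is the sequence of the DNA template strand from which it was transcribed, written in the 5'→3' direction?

Replace U with T to get the coding DNA strand: CAATAAGCCCGTGGCGAGGTCTGCTGGAGCGCTATCTATCAACGCACCCCGATCTTGGCGCAG. The template strand is its reverse complement (complement GTTATTCGGGCACCGCTCCAGACGACCTCGCGATAGATAGTTGCGTGGGGCTAGAACCGCGTC, then reverse).

5′-CTGCGCCAAGATCGGGGTGCGTTGATAGATAGCGCTCCAGCAGACCTCGCCACGGGCTTATTG-3′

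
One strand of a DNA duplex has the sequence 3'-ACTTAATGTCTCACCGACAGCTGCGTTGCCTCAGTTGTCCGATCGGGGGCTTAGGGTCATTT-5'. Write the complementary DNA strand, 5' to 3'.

The strand is given 3'→5', so its complement runs 5'→3' in the same left-to-right order: pair each base A↔T, G↔C.

5'-TGAATTACAGAGTGGCTGTCGACGCAACGGAGTCAACAGGCTAGCCCCCGAATCCCAGTAAA-3'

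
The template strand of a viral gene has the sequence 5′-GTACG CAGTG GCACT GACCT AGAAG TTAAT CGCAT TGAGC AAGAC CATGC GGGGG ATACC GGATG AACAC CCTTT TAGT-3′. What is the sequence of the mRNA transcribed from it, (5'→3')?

5′-ACUAAAAGGGUGUUCAUCCGGUAUCCCCCGCAUGGUCUUGCUCAAUGCGAUUAACUUCUAGGUCAGUGCCACUGCGUAC-3′

The mRNA has the sequence of the coding strand (reverse complement of the template) with T→U. Reverse complement of GTACGCAGTGGCACTGACCTAGAAGTTAATCGCATTGAGCAAGACCATGCGGGGGATACCGGATGAACACCCTTTTAGT is ACTAAAAGGGTGTTCATCCGGTATCCCCCGCATGGTCTTGCTCAATGCGATTAACTTCTAGGTCAGTGCCACTGCGTAC; then T→U.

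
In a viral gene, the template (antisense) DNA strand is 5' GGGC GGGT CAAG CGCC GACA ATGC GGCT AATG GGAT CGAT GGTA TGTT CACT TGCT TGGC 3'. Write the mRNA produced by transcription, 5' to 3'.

5'-GCCAAGCAAGUGAACAUACCAUCGAUCCCAUUAGCCGCAUUGUCGGCGCUUGACCCGCCC-3'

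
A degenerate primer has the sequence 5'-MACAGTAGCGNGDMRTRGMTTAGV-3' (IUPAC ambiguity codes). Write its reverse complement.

Standard pairs A↔T, G↔C; ambiguity codes pair R↔Y, M↔K, D↔H, V↔B, N↔N. Complement (KTGTCATCGCNCHKYAYCKAATCB), then reverse for 5'→3'.

5'-BCTAAKCYAYKHCNCGCTACTGTK-3'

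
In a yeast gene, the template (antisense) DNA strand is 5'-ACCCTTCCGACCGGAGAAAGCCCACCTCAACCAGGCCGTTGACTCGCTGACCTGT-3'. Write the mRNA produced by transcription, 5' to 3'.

5'-ACAGGUCAGCGAGUCAACGGCCUGGUUGAGGUGGGCUUUCUCCGGUCGGAAGGGU-3'

The mRNA has the sequence of the coding strand (reverse complement of the template) with T→U. Reverse complement of ACCCTTCCGACCGGAGAAAGCCCACCTCAACCAGGCCGTTGACTCGCTGACCTGT is ACAGGTCAGCGAGTCAACGGCCTGGTTGAGGTGGGCTTTCTCCGGTCGGAAGGGT; then T→U.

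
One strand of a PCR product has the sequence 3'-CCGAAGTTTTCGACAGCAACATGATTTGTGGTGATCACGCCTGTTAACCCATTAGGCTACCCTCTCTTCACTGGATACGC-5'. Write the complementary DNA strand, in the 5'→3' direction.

5'-GGCTTCAAAAGCTGTCGTTGTACTAAACACCACTAGTGCGGACAATTGGGTAATCCGATGGGAGAGAAGTGACCTATGCG-3'

The strand is given 3'→5', so its complement runs 5'→3' in the same left-to-right order: pair each base A↔T, G↔C.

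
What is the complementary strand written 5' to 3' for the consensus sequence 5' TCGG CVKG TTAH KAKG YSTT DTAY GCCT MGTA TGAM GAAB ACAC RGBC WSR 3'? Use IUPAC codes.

5'-YSWGVCYGTGTVTTCKTCATACKAGGCRTAHAASRCMTMDTAACMBGCCGA-3'

Standard pairs A↔T, G↔C; ambiguity codes pair R↔Y, M↔K, W↔W, S↔S, B↔V, D↔H. Complement (AGCCGBMCAATDMTMCRSAAHATRCGGAKCATACTKCTTVTGTGYCVGWSY), then reverse for 5'→3'.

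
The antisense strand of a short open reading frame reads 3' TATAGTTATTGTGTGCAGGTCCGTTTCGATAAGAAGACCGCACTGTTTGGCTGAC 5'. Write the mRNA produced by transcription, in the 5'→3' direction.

5'-AUAUCAAUAACACACGUCCAGGCAAAGCUAUUCUUCUGGCGUGACAAACCGACUG-3'

Reading the template 3'→5' as shown, RNA polymerase pairs each base (A→U, T→A, G↔C) to build mRNA 5'→3' directly.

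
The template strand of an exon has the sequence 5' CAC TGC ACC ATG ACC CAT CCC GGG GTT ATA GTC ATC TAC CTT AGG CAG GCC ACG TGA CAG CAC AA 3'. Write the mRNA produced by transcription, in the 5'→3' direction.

5'-UUGUGCUGUCACGUGGCCUGCCUAAGGUAGAUGACUAUAACCCCGGGAUGGGUCAUGGUGCAGUG-3'

RNA polymerase reads the template 3'→5' and synthesizes mRNA 5'→3' by base-pairing (A→U, T→A, G↔C). The complement of the template is GTGACGTGGTACTGGGTAGGGCCCCAATATCAGTAGATGGAATCCGTCCGGTGCACTGTCGTGTT; antiparallel, so 5'→3' the coding strand is TTGTGCTGTCACGTGGCCTGCCTAAGGTAGATGACTATAACCCCGGGATGGGTCATGGTGCAGTG. Replace T with U for the mRNA.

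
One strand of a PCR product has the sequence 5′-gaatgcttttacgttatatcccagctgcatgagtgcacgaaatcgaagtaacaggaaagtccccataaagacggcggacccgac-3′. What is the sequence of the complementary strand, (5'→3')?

Pairing A↔T and G↔C gives CTTACGAAAATGCAATATAGGGTCGACGTACTCACGTGCTTTAGCTTCATTGTCCTTTCAGGGGTATTTCTGCCGCCTGGGCTG, running 3'→5'. Reverse for the 5'→3' convention.

5′-GTCGGGTCCGCCGTCTTTATGGGGACTTTCCTGTTACTTCGATTTCGTGCACTCATGCAGCTGGGATATAACGTAAAAGCATTC-3′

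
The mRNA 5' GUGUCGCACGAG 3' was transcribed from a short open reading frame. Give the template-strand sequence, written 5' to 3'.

Replace U with T to get the coding DNA strand: GTGTCGCACGAG. The template strand is its reverse complement (complement CACAGCGTGCTC, then reverse).

5'-CTCGTGCGACAC-3'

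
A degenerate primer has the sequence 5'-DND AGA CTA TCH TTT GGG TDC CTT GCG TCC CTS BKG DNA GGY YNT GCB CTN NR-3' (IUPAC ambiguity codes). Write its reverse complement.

5′-YNNAGVGCANRRCCTNHCMVSAGGGACGCAAGGHACCCAAADGATAGTCTHNH-3′

Standard pairs A↔T, G↔C; ambiguity codes pair R↔Y, K↔M, S↔S, B↔V, D↔H, N↔N. Complement (HNHTCTGATAGDAAACCCAHGGAACGCAGGGASVMCHNTCCRRNACGVGANNY), then reverse for 5'→3'.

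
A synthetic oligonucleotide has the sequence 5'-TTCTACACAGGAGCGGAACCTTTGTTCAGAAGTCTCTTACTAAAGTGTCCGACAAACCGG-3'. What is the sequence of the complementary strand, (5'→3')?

5'-CCGGTTTGTCGGACACTTTAGTAAGAGACTTCTGAACAAAGGTTCCGCTCCTGTGTAGAA-3'

The complement of TTCTACACAGGAGCGGAACCTTTGTTCAGAAGTCTCTTACTAAAGTGTCCGACAAACCGG is AAGATGTGTCCTCGCCTTGGAAACAAGTCTTCAGAGAATGATTTCACAGGCTGTTTGGCC (A↔T, G↔C). DNA strands are antiparallel, so the complementary strand runs 3'→5'; reversing gives the 5'→3' form.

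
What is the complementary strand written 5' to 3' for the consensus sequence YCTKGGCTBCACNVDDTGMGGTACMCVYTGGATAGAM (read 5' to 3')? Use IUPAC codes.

5'-KTCTATCCARBGKGTACCKCAHHBNGTGVAGCCMAGR-3'

Standard pairs A↔T, G↔C; ambiguity codes pair Y↔R, M↔K, B↔V, D↔H, N↔N. Complement (RGAMCCGAVGTGNBHHACKCCATGKGBRACCTATCTK), then reverse for 5'→3'.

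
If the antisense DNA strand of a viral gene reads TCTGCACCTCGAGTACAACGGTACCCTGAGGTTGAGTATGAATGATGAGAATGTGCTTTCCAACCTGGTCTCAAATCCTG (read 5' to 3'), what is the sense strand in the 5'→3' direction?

5'-CAGGATTTGAGACCAGGTTGGAAAGCACATTCTCATCATTCATACTCAACCTCAGGGTACCGTTGTACTCGAGGTGCAGA-3'

The coding strand is complementary and antiparallel to the template: take the complement (A↔T, G↔C) and reverse.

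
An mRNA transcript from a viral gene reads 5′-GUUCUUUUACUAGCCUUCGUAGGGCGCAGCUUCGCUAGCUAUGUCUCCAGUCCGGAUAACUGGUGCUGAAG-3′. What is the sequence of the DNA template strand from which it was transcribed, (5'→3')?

Replace U with T to get the coding DNA strand: GTTCTTTTACTAGCCTTCGTAGGGCGCAGCTTCGCTAGCTATGTCTCCAGTCCGGATAACTGGTGCTGAAG. The template strand is its reverse complement (complement CAAGAAAATGATCGGAAGCATCCCGCGTCGAAGCGATCGATACAGAGGTCAGGCCTATTGACCACGACTTC, then reverse).

5'-CTTCAGCACCAGTTATCCGGACTGGAGACATAGCTAGCGAAGCTGCGCCCTACGAAGGCTAGTAAAAGAAC-3'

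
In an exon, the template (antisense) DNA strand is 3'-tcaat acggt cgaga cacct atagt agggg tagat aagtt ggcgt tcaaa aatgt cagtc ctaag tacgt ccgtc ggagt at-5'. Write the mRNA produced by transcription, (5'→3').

5'-AGUUAUGCCAGCUCUGUGGAUAUCAUCCCCAUCUAUUCAACCGCAAGUUUUUACAGUCAGGAUUCAUGCAGGCAGCCUCAUA-3'

Reading the template 3'→5' as shown, RNA polymerase pairs each base (A→U, T→A, G↔C) to build mRNA 5'→3' directly.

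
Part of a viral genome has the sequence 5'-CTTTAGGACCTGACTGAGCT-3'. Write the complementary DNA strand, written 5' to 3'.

Pairing A↔T and G↔C gives GAAATCCTGGACTGACTCGA, running 3'→5'. Reverse for the 5'→3' convention.

5'-AGCTCAGTCAGGTCCTAAAG-3'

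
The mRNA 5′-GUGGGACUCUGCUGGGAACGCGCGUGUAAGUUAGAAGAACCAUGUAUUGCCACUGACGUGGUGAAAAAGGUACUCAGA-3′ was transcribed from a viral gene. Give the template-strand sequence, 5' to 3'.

Replace U with T to get the coding DNA strand: GTGGGACTCTGCTGGGAACGCGCGTGTAAGTTAGAAGAACCATGTATTGCCACTGACGTGGTGAAAAAGGTACTCAGA. The template strand is its reverse complement (complement CACCCTGAGACGACCCTTGCGCGCACATTCAATCTTCTTGGTACATAACGGTGACTGCACCACTTTTTCCATGAGTCT, then reverse).

5'-TCTGAGTACCTTTTTCACCACGTCAGTGGCAATACATGGTTCTTCTAACTTACACGCGCGTTCCCAGCAGAGTCCCAC-3'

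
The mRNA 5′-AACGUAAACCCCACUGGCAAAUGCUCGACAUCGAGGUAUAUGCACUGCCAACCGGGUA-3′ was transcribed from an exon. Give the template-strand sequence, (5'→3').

5'-TACCCGGTTGGCAGTGCATATACCTCGATGTCGAGCATTTGCCAGTGGGGTTTACGTT-3'

Replace U with T to get the coding DNA strand: AACGTAAACCCCACTGGCAAATGCTCGACATCGAGGTATATGCACTGCCAACCGGGTA. The template strand is its reverse complement (complement TTGCATTTGGGGTGACCGTTTACGAGCTGTAGCTCCATATACGTGACGGTTGGCCCAT, then reverse).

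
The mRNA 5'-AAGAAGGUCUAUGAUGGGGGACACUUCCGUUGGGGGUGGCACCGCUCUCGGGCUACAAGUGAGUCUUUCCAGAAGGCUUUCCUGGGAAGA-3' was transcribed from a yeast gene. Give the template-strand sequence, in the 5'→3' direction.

5'-TCTTCCCAGGAAAGCCTTCTGGAAAGACTCACTTGTAGCCCGAGAGCGGTGCCACCCCCAACGGAAGTGTCCCCCATCATAGACCTTCTT-3'

Replace U with T to get the coding DNA strand: AAGAAGGTCTATGATGGGGGACACTTCCGTTGGGGGTGGCACCGCTCTCGGGCTACAAGTGAGTCTTTCCAGAAGGCTTTCCTGGGAAGA. The template strand is its reverse complement (complement TTCTTCCAGATACTACCCCCTGTGAAGGCAACCCCCACCGTGGCGAGAGCCCGATGTTCACTCAGAAAGGTCTTCCGAAAGGACCCTTCT, then reverse).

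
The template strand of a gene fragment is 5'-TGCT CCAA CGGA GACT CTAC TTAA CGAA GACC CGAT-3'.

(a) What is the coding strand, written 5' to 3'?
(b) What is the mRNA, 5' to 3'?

(a) The coding strand is the reverse complement of the template: complement ACGAGGTTGCCTCTGAGATGAATTGCTTCTGGGCTA, then reverse.
(b) mRNA has the coding-strand sequence with T→U.

(a) 5'-ATCGGGTCTTCGTTAAGTAGAGTCTCCGTTGGAGCA-3'
(b) 5'-AUCGGGUCUUCGUUAAGUAGAGUCUCCGUUGGAGCA-3'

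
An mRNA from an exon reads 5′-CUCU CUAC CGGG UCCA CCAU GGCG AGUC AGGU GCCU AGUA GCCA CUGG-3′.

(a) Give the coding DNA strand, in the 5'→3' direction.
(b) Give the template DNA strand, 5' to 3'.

(a) 5'-CTCTCTACCGGGTCCACCATGGCGAGTCAGGTGCCTAGTAGCCACTGG-3'
(b) 5'-CCAGTGGCTACTAGGCACCTGACTCGCCATGGTGGACCCGGTAGAGAG-3'

(a) The coding strand matches the mRNA with U→T.
(b) The template strand is the reverse complement of the coding strand.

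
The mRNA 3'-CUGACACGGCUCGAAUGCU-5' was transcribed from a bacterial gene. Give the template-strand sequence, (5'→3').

5'-GACTGTGCCGAGCTTACGA-3'

Written 5'→3' the mRNA is UCGUAAGCUCGGCACAGUC, so the coding DNA strand is TCGTAAGCTCGGCACAGTC. The template is its reverse complement.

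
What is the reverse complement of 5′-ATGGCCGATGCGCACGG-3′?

5'-CCGTGCGCATCGGCCAT-3'

Complement each base (A↔T, G↔C): TACCGGCTACGCGTGCC. Then reverse.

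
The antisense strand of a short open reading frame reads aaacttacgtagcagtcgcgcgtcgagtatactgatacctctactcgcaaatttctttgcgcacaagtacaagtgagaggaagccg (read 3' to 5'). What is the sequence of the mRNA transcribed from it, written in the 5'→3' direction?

5′-UUUGAAUGCAUCGUCAGCGCGCAGCUCAUAUGACUAUGGAGAUGAGCGUUUAAAGAAACGCGUGUUCAUGUUCACUCUCCUUCGGC-3′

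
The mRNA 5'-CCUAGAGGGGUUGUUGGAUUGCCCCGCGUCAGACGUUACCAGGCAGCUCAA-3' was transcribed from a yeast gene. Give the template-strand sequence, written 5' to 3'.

Replace U with T to get the coding DNA strand: CCTAGAGGGGTTGTTGGATTGCCCCGCGTCAGACGTTACCAGGCAGCTCAA. The template strand is its reverse complement (complement GGATCTCCCCAACAACCTAACGGGGCGCAGTCTGCAATGGTCCGTCGAGTT, then reverse).

5'-TTGAGCTGCCTGGTAACGTCTGACGCGGGGCAATCCAACAACCCCTCTAGG-3'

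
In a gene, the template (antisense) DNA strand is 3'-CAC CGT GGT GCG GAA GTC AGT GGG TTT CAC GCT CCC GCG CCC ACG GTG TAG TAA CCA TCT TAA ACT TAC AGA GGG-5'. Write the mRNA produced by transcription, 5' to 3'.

5'-GUGGCACCACGCCUUCAGUCACCCAAAGUGCGAGGGCGCGGGUGCCACAUCAUUGGUAGAAUUUGAAUGUCUCCC-3'

Reading the template 3'→5' as shown, RNA polymerase pairs each base (A→U, T→A, G↔C) to build mRNA 5'→3' directly.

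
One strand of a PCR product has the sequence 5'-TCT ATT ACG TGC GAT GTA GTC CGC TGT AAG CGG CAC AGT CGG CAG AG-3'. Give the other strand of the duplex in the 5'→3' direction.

5'-CTCTGCCGACTGTGCCGCTTACAGCGGACTACATCGCACGTAATAGA-3'

The complement of TCTATTACGTGCGATGTAGTCCGCTGTAAGCGGCACAGTCGGCAGAG is AGATAATGCACGCTACATCAGGCGACATTCGCCGTGTCAGCCGTCTC (A↔T, G↔C). DNA strands are antiparallel, so the complementary strand runs 3'→5'; reversing gives the 5'→3' form.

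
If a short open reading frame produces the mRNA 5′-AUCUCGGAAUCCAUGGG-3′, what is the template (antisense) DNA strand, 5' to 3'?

Replace U with T to get the coding DNA strand: ATCTCGGAATCCATGGG. The template strand is its reverse complement (complement TAGAGCCTTAGGTACCC, then reverse).

5'-CCCATGGATTCCGAGAT-3'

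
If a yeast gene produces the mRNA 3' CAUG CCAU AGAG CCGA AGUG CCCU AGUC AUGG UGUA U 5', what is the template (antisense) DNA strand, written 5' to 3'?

5′-GTACGGTATCTCGGCTTCACGGGATCAGTACCACATA-3′

Written 5'→3' the mRNA is UAUGUGGUACUGAUCCCGUGAAGCCGAGAUACCGUAC, so the coding DNA strand is TATGTGGTACTGATCCCGTGAAGCCGAGATACCGTAC. The template is its reverse complement.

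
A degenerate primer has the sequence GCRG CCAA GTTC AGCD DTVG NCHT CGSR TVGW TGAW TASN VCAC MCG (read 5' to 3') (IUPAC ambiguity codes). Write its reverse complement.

5'-CGKGTGBNSTAWTCAWCBAYSCGADGNCBAHHGCTGAACTTGGCYGC-3'

Standard pairs A↔T, G↔C; ambiguity codes pair R↔Y, M↔K, W↔W, S↔S, D↔H, V↔B, N↔N. Complement (CGYCGGTTCAAGTCGHHABCNGDAGCSYABCWACTWATSNBGTGKGC), then reverse for 5'→3'.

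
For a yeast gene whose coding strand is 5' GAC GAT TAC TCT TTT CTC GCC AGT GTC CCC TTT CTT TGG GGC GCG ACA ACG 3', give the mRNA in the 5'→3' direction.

The mRNA is synthesized from the template strand, so it matches the coding strand with T replaced by U.

5'-GACGAUUACUCUUUUCUCGCCAGUGUCCCCUUUCUUUGGGGCGCGACAACG-3'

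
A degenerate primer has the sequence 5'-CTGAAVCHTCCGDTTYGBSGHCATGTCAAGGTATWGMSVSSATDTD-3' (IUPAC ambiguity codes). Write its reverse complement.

Standard pairs A↔T, G↔C; ambiguity codes pair Y↔R, M↔K, W↔W, S↔S, B↔V, D↔H. Complement (GACTTBGDAGGCHAARCVSCDGTACAGTTCCATAWCKSBSSTAHAH), then reverse for 5'→3'.

5'-HAHATSSBSKCWATACCTTGACATGDCSVCRAAHCGGADGBTTCAG-3'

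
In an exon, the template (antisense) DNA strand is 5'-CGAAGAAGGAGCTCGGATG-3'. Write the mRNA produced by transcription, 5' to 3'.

5'-CAUCCGAGCUCCUUCUUCG-3'

The mRNA has the sequence of the coding strand (reverse complement of the template) with T→U. Reverse complement of CGAAGAAGGAGCTCGGATG is CATCCGAGCTCCTTCTTCG; then T→U.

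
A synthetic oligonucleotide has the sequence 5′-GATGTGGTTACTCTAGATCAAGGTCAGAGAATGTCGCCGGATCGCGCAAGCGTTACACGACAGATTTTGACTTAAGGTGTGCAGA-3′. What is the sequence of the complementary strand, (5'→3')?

Pairing A↔T and G↔C gives CTACACCAATGAGATCTAGTTCCAGTCTCTTACAGCGGCCTAGCGCGTTCGCAATGTGCTGTCTAAAACTGAATTCCACACGTCT, running 3'→5'. Reverse for the 5'→3' convention.

5′-TCTGCACACCTTAAGTCAAAATCTGTCGTGTAACGCTTGCGCGATCCGGCGACATTCTCTGACCTTGATCTAGAGTAACCACATC-3′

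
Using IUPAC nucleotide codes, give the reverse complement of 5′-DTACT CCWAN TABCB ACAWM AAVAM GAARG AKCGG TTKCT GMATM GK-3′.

Standard pairs A↔T, G↔C; ambiguity codes pair R↔Y, M↔K, W↔W, B↔V, D↔H, N↔N. Complement (HATGAGGWTNATVGVTGTWKTTBTKCTTYCTMGCCAAMGACKTAKCM), then reverse for 5'→3'.

5'-MCKATKCAGMAACCGMTCYTTCKTBTTKWTGTVGVTANTWGGAGTAH-3'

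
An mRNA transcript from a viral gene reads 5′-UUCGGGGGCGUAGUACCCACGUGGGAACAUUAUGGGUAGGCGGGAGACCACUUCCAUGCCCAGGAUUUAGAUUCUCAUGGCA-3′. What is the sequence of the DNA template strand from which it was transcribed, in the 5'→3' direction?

5′-TGCCATGAGAATCTAAATCCTGGGCATGGAAGTGGTCTCCCGCCTACCCATAATGTTCCCACGTGGGTACTACGCCCCCGAA-3′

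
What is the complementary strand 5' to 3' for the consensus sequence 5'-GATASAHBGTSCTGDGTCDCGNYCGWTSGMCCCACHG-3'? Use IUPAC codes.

Standard pairs A↔T, G↔C; ambiguity codes pair Y↔R, M↔K, W↔W, S↔S, B↔V, D↔H, N↔N. Complement (CTATSTDVCASGACHCAGHGCNRGCWASCKGGGTGDC), then reverse for 5'→3'.

5′-CDGTGGGKCSAWCGRNCGHGACHCAGSACVDTSTATC-3′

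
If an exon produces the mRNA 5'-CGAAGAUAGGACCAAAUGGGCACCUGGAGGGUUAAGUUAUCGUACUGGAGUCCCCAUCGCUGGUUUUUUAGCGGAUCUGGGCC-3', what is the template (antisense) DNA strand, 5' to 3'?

Replace U with T to get the coding DNA strand: CGAAGATAGGACCAAATGGGCACCTGGAGGGTTAAGTTATCGTACTGGAGTCCCCATCGCTGGTTTTTTAGCGGATCTGGGCC. The template strand is its reverse complement (complement GCTTCTATCCTGGTTTACCCGTGGACCTCCCAATTCAATAGCATGACCTCAGGGGTAGCGACCAAAAAATCGCCTAGACCCGG, then reverse).

5′-GGCCCAGATCCGCTAAAAAACCAGCGATGGGGACTCCAGTACGATAACTTAACCCTCCAGGTGCCCATTTGGTCCTATCTTCG-3′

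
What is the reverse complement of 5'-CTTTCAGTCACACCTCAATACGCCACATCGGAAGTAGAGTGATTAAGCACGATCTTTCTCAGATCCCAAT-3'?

Reading the sequence 3'→5' and pairing each base (A↔T, G↔C) gives the reverse complement directly.

5'-ATTGGGATCTGAGAAAGATCGTGCTTAATCACTCTACTTCCGATGTGGCGTATTGAGGTGTGACTGAAAG-3'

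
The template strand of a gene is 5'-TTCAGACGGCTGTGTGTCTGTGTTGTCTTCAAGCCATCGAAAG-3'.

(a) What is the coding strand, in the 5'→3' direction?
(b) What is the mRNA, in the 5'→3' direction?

(a) 5'-CTTTCGATGGCTTGAAGACAACACAGACACACAGCCGTCTGAA-3'
(b) 5′-CUUUCGAUGGCUUGAAGACAACACAGACACACAGCCGUCUGAA-3′

(a) The coding strand is the reverse complement of the template: complement AAGTCTGCCGACACACAGACACAACAGAAGTTCGGTAGCTTTC, then reverse.
(b) mRNA has the coding-strand sequence with T→U.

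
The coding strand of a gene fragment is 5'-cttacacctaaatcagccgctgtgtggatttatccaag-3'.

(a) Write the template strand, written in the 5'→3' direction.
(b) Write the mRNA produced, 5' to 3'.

(a) 5′-CTTGGATAAATCCACACAGCGGCTGATTTAGGTGTAAG-3′
(b) 5'-CUUACACCUAAAUCAGCCGCUGUGUGGAUUUAUCCAAG-3'

(a) The template strand is the reverse complement of the coding strand: complement GAATGTGGATTTAGTCGGCGACACACCTAAATAGGTTC, then reverse.
(b) mRNA matches the coding strand with T→U.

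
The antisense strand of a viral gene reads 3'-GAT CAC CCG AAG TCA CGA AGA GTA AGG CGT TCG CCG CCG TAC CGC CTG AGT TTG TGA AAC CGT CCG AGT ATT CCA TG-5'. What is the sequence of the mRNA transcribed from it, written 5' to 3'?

5'-CUAGUGGGCUUCAGUGCUUCUCAUUCCGCAAGCGGCGGCAUGGCGGACUCAAACACUUUGGCAGGCUCAUAAGGUAC-3'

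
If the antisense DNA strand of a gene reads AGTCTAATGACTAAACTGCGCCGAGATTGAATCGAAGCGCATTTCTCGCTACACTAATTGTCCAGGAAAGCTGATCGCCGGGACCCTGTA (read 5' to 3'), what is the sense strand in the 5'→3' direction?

5'-TACAGGGTCCCGGCGATCAGCTTTCCTGGACAATTAGTGTAGCGAGAAATGCGCTTCGATTCAATCTCGGCGCAGTTTAGTCATTAGACT-3'

The coding strand is complementary and antiparallel to the template: take the complement (A↔T, G↔C) and reverse.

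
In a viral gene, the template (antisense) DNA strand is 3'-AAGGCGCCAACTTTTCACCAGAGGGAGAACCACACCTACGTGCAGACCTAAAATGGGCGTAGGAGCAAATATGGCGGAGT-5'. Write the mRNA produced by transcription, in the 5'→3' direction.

5'-UUCCGCGGUUGAAAAGUGGUCUCCCUCUUGGUGUGGAUGCACGUCUGGAUUUUACCCGCAUCCUCGUUUAUACCGCCUCA-3'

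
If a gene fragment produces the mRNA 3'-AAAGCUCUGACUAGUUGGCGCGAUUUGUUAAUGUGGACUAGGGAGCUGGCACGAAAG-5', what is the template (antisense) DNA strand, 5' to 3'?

5'-TTTCGAGACTGATCAACCGCGCTAAACAATTACACCTGATCCCTCGACCGTGCTTTC-3'

Written 5'→3' the mRNA is GAAAGCACGGUCGAGGGAUCAGGUGUAAUUGUUUAGCGCGGUUGAUCAGUCUCGAAA, so the coding DNA strand is GAAAGCACGGTCGAGGGATCAGGTGTAATTGTTTAGCGCGGTTGATCAGTCTCGAAA. The template is its reverse complement.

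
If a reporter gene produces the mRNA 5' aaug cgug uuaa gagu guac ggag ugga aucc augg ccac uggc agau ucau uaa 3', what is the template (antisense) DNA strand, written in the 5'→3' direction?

Replace U with T to get the coding DNA strand: AATGCGTGTTAAGAGTGTACGGAGTGGAATCCATGGCCACTGGCAGATTCATTAA. The template strand is its reverse complement (complement TTACGCACAATTCTCACATGCCTCACCTTAGGTACCGGTGACCGTCTAAGTAATT, then reverse).

5'-TTAATGAATCTGCCAGTGGCCATGGATTCCACTCCGTACACTCTTAACACGCATT-3'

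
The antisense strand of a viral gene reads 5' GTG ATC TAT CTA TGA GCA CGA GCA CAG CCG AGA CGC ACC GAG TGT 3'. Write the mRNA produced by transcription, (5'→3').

5′-ACACUCGGUGCGUCUCGGCUGUGCUCGUGCUCAUAGAUAGAUCAC-3′

RNA polymerase reads the template 3'→5' and synthesizes mRNA 5'→3' by base-pairing (A→U, T→A, G↔C). The complement of the template is CACTAGATAGATACTCGTGCTCGTGTCGGCTCTGCGTGGCTCACA; antiparallel, so 5'→3' the coding strand is ACACTCGGTGCGTCTCGGCTGTGCTCGTGCTCATAGATAGATCAC. Replace T with U for the mRNA.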